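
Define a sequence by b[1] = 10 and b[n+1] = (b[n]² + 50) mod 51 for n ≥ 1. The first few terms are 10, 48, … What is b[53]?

41

Listing terms: b[1] = 10,  b[2] = 48,  b[3] = 8,  b[4] = 12,  b[5] = 41,  b[6] = 48.
Since b[6] = b[2] = 48, the sequence is eventually periodic: after a pre-period of length 1 it cycles with period 4.
For n ≥ 2, b[n] depends only on (n - 2) mod 4. (53 - 2) mod 4 = 3, so b[53] = b[5] = 41.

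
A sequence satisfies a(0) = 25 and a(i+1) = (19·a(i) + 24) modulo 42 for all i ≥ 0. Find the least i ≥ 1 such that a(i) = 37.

We have a(0) = 25, a(1) = 37, a(2) = 13, a(3) = 19, a(4) = 7, a(5) = 31, a(6) = 25.
Since a(6) = a(0) = 25, the sequence is periodic with period 6.
The value 37 first appears (with i ≥ 1) at a(1).

1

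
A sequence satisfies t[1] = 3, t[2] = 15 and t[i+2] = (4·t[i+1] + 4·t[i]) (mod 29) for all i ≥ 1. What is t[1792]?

Listing terms: t[1] = 3; t[2] = 15; t[3] = 14; t[4] = 0; t[5] = 27; t[6] = 21; t[7] = 18; t[8] = 11; t[9] = 0; t[10] = 15; t[11] = 2; t[12] = 10; t[13] = 19; t[14] = 0; t[15] = 18; t[16] = 14; t[17] = 12; t[18] = 17; t[19] = 0; t[20] = 10; t[21] = 11; t[22] = 26; t[23] = 3; t[24] = 0; t[25] = 12; t[26] = 19; t[27] = 8; t[28] = 21; t[29] = 0; t[30] = 26; t[31] = 17; t[32] = 27; t[33] = 2; t[34] = 0; t[35] = 8; t[36] = 3; t[37] = 15.
Since (t[36], t[37]) = (t[1], t[2]) = (3, 15) (two consecutive terms determine the rest), the sequence is periodic with period 35.
(1792 - 1) mod 35 = 6, so t[1792] = t[7] = 18.

18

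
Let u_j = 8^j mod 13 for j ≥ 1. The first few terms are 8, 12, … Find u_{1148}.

1

Listing terms: u_1 = 8,  u_2 = 12,  u_3 = 5,  u_4 = 1,  u_5 = 8.
The sequence repeats with period 4.
So u_{1148} = u_{1 + ((1148-1) mod 4)} = u_4 = 1.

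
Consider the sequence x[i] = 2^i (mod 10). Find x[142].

4

Listing terms: x[0] = 1; x[1] = 2; x[2] = 4; x[3] = 8; x[4] = 6; x[5] = 2.
Since x[5] = x[1] = 2, the sequence is eventually periodic: after a pre-period of length 1 it cycles with period 4.
For i ≥ 1, x[i] depends only on (i - 1) mod 4. (142 - 1) mod 4 = 1, so x[142] = x[2] = 4.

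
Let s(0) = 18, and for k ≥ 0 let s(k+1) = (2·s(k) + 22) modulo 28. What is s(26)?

26

Computing terms: s(0) = 18; s(1) = 2; s(2) = 26; s(3) = 18.
The sequence repeats with period 3.
(26 - 0) mod 3 = 2, so s(26) = s(2) = 26.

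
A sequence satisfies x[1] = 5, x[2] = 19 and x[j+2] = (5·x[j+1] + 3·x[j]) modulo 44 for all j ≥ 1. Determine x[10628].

35

Listing terms: x[1] = 5, x[2] = 19, x[3] = 22, x[4] = 35, x[5] = 21, x[6] = 34, x[7] = 13, x[8] = 35, x[9] = 38, x[10] = 31, x[11] = 5, x[12] = 30, x[13] = 33, x[14] = 35, x[15] = 10, x[16] = 23, x[17] = 13, x[18] = 2, x[19] = 5, x[20] = 31, x[21] = 38, x[22] = 19, x[23] = 33, x[24] = 2, x[25] = 21, x[26] = 23, x[27] = 2, x[28] = 35, x[29] = 5, x[30] = 42, x[31] = 5, x[32] = 19.
The sequence repeats with period 30.
So x[10628] = x[1 + ((10628-1) mod 30)] = x[8] = 35.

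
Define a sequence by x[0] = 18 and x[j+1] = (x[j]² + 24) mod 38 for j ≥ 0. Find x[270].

16

Listing terms: x[0] = 18; x[1] = 6; x[2] = 22; x[3] = 14; x[4] = 30; x[5] = 12; x[6] = 16; x[7] = 14.
Since x[7] = x[3] = 14, the sequence is eventually periodic: after a pre-period of length 3 it cycles with period 4.
For j ≥ 3, x[j] depends only on (j - 3) mod 4. (270 - 3) mod 4 = 3, so x[270] = x[6] = 16.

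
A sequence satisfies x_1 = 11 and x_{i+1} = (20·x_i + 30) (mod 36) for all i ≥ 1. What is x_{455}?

14

x_1 = 11,  x_2 = 34,  x_3 = 26,  x_4 = 10,  x_5 = 14,  x_6 = 22,  x_7 = 2,  x_8 = 34.
Since x_8 = x_2 = 34, the sequence is eventually periodic: after a pre-period of length 1 it cycles with period 6.
For i ≥ 2, x_i depends only on (i - 2) mod 6. (455 - 2) mod 6 = 3, so x_{455} = x_5 = 14.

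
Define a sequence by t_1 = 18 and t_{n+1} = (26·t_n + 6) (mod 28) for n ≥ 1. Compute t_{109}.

18

We have t_1 = 18, t_2 = 26, t_3 = 10, t_4 = 14, t_5 = 6, t_6 = 22, t_7 = 18.
The sequence repeats with period 6.
So t_{109} = t_{1 + ((109-1) mod 6)} = t_1 = 18.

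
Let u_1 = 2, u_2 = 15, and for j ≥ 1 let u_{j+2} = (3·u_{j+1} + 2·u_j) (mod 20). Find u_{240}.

We have u_1 = 2, u_2 = 15, u_3 = 9, u_4 = 17, u_5 = 9, u_6 = 1, u_7 = 1, u_8 = 5, u_9 = 17, u_{10} = 1, u_{11} = 17, u_{12} = 13, u_{13} = 13, u_{14} = 5, u_{15} = 1, u_{16} = 13, u_{17} = 1, u_{18} = 9, u_{19} = 9, u_{20} = 5, u_{21} = 13, u_{22} = 9, u_{23} = 13, u_{24} = 17, u_{25} = 17, u_{26} = 5, u_{27} = 9, u_{28} = 17.
Since (u_{27}, u_{28}) = (u_3, u_4) = (9, 17) (two consecutive terms determine the rest), the sequence is eventually periodic: after a pre-period of length 2 it cycles with period 24.
For j ≥ 3, u_j depends only on (j - 3) mod 24. (240 - 3) mod 24 = 21, so u_{240} = u_{24} = 17.

17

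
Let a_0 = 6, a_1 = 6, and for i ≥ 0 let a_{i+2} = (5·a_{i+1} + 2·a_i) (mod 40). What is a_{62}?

Computing terms: a_0 = 6; a_1 = 6; a_2 = 2; a_3 = 22; a_4 = 34; a_5 = 14; a_6 = 18; a_7 = 38; a_8 = 26; a_9 = 6; a_{10} = 2.
Since (a_9, a_{10}) = (a_1, a_2) = (6, 2) (two consecutive terms determine the rest), the sequence is eventually periodic: after a pre-period of length 1 it cycles with period 8.
For i ≥ 1, a_i depends only on (i - 1) mod 8. (62 - 1) mod 8 = 5, so a_{62} = a_6 = 18.

18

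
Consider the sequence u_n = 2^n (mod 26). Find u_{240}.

14

We have u_0 = 1, u_1 = 2, u_2 = 4, u_3 = 8, u_4 = 16, u_5 = 6, u_6 = 12, u_7 = 24, u_8 = 22, u_9 = 18, u_{10} = 10, u_{11} = 20, u_{12} = 14, u_{13} = 2.
Since u_{13} = u_1 = 2, the sequence is eventually periodic: after a pre-period of length 1 it cycles with period 12.
For n ≥ 1, u_n depends only on (n - 1) mod 12. (240 - 1) mod 12 = 11, so u_{240} = u_{12} = 14.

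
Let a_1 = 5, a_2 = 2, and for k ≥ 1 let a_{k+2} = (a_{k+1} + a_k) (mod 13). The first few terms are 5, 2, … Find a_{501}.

6

Computing terms: a_1 = 5, a_2 = 2, a_3 = 7, a_4 = 9, a_5 = 3, a_6 = 12, a_7 = 2, a_8 = 1, a_9 = 3, a_{10} = 4, a_{11} = 7, a_{12} = 11, a_{13} = 5, a_{14} = 3, a_{15} = 8, a_{16} = 11, a_{17} = 6, a_{18} = 4, a_{19} = 10, a_{20} = 1, a_{21} = 11, a_{22} = 12, a_{23} = 10, a_{24} = 9, a_{25} = 6, a_{26} = 2, a_{27} = 8, a_{28} = 10, a_{29} = 5, a_{30} = 2.
Since (a_{29}, a_{30}) = (a_1, a_2) = (5, 2) (two consecutive terms determine the rest), the sequence is periodic with period 28.
So a_{501} = a_{1 + ((501-1) mod 28)} = a_{25} = 6.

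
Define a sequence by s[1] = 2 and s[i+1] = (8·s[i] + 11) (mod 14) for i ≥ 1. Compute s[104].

s[1] = 2, s[2] = 13, s[3] = 3, s[4] = 7, s[5] = 11, s[6] = 1, s[7] = 5, s[8] = 9, s[9] = 13.
Since s[9] = s[2] = 13, the sequence is eventually periodic: after a pre-period of length 1 it cycles with period 7.
For i ≥ 2, s[i] depends only on (i - 2) mod 7. (104 - 2) mod 7 = 4, so s[104] = s[6] = 1.

1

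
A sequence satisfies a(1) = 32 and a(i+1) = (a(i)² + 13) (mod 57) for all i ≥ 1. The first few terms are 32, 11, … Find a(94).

14

Listing terms: a(1) = 32,  a(2) = 11,  a(3) = 20,  a(4) = 14,  a(5) = 38,  a(6) = 32.
The sequence repeats with period 5.
(94 - 1) mod 5 = 3, so a(94) = a(4) = 14.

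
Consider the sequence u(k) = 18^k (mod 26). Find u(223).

Listing terms: u(1) = 18,  u(2) = 12,  u(3) = 8,  u(4) = 14,  u(5) = 18.
The sequence repeats with period 4.
So u(223) = u(1 + ((223-1) mod 4)) = u(3) = 8.

8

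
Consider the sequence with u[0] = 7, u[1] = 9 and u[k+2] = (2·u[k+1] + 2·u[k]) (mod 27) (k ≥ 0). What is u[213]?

13

Listing terms: u[0] = 7, u[1] = 9, u[2] = 5, u[3] = 1, u[4] = 12, u[5] = 26, u[6] = 22, u[7] = 15, u[8] = 20, u[9] = 16, u[10] = 18, u[11] = 14, u[12] = 10, u[13] = 21, u[14] = 8, u[15] = 4, u[16] = 24, u[17] = 2, u[18] = 25, u[19] = 0, u[20] = 23, u[21] = 19, u[22] = 3, u[23] = 17, u[24] = 13, u[25] = 6, u[26] = 11, u[27] = 7, u[28] = 9.
The sequence repeats with period 27.
So u[213] = u[0 + ((213-0) mod 27)] = u[24] = 13.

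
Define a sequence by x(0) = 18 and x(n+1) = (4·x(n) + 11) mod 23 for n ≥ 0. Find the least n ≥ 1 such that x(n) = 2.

9

We have x(0) = 18, x(1) = 14, x(2) = 21, x(3) = 3, x(4) = 0, x(5) = 11, x(6) = 9, x(7) = 1, x(8) = 15, x(9) = 2, x(10) = 19, x(11) = 18.
Since x(11) = x(0) = 18, the sequence is periodic with period 11.
The value 2 first appears (with n ≥ 1) at x(9).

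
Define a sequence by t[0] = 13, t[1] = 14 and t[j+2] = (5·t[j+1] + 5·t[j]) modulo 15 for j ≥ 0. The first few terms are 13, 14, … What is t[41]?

We have t[0] = 13, t[1] = 14, t[2] = 0, t[3] = 10, t[4] = 5, t[5] = 0, t[6] = 10.
Since (t[5], t[6]) = (t[2], t[3]) = (0, 10) (two consecutive terms determine the rest), the sequence is eventually periodic: after a pre-period of length 2 it cycles with period 3.
For j ≥ 2, t[j] depends only on (j - 2) mod 3. (41 - 2) mod 3 = 0, so t[41] = t[2] = 0.

0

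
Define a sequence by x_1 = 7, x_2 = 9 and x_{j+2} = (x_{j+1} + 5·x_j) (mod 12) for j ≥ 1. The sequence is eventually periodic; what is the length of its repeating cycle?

Computing terms: x_1 = 7; x_2 = 9; x_3 = 8; x_4 = 5; x_5 = 9; x_6 = 10; x_7 = 7; x_8 = 9.
The sequence repeats with period 6.

6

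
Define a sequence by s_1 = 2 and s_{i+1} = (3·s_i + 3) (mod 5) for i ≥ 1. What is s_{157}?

s_1 = 2; s_2 = 4; s_3 = 0; s_4 = 3; s_5 = 2.
The sequence repeats with period 4.
(157 - 1) mod 4 = 0, so s_{157} = s_1 = 2.

2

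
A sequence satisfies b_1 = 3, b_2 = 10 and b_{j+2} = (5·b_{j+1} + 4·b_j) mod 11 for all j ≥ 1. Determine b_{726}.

5

We have b_1 = 3, b_2 = 10, b_3 = 7, b_4 = 9, b_5 = 7, b_6 = 5, b_7 = 9, b_8 = 10, b_9 = 9, b_{10} = 8, b_{11} = 10, b_{12} = 5, b_{13} = 10, b_{14} = 4, b_{15} = 5, b_{16} = 8, b_{17} = 5, b_{18} = 2, b_{19} = 8, b_{20} = 4, b_{21} = 8, b_{22} = 1, b_{23} = 4, b_{24} = 2, b_{25} = 4, b_{26} = 6, b_{27} = 2, b_{28} = 1, b_{29} = 2, b_{30} = 3, b_{31} = 1, b_{32} = 6, b_{33} = 1, b_{34} = 7, b_{35} = 6, b_{36} = 3, b_{37} = 6, b_{38} = 9, b_{39} = 3, b_{40} = 7, b_{41} = 3, b_{42} = 10.
The sequence repeats with period 40.
So b_{726} = b_{1 + ((726-1) mod 40)} = b_6 = 5.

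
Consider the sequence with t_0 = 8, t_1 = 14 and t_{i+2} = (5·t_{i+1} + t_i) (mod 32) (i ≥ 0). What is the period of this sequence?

24

t_0 = 8,  t_1 = 14,  t_2 = 14,  t_3 = 20,  t_4 = 18,  t_5 = 14,  t_6 = 24,  t_7 = 6,  t_8 = 22,  t_9 = 20,  t_{10} = 26,  t_{11} = 22,  t_{12} = 8,  t_{13} = 30,  t_{14} = 30,  t_{15} = 20,  t_{16} = 2,  t_{17} = 30,  t_{18} = 24,  t_{19} = 22,  t_{20} = 6,  t_{21} = 20,  t_{22} = 10,  t_{23} = 6,  t_{24} = 8,  t_{25} = 14.
The sequence repeats with period 24.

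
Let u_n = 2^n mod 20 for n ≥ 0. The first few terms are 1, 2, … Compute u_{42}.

4

Listing terms: u_0 = 1,  u_1 = 2,  u_2 = 4,  u_3 = 8,  u_4 = 16,  u_5 = 12,  u_6 = 4.
Since u_6 = u_2 = 4, the sequence is eventually periodic: after a pre-period of length 2 it cycles with period 4.
For n ≥ 2, u_n depends only on (n - 2) mod 4. (42 - 2) mod 4 = 0, so u_{42} = u_2 = 4.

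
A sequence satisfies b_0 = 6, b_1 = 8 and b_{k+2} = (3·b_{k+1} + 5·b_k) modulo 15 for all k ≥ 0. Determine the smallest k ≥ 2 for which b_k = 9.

2

Computing terms: b_0 = 6; b_1 = 8; b_2 = 9; b_3 = 7; b_4 = 6; b_5 = 8.
The sequence repeats with period 4.
The value 9 first appears (with k ≥ 2) at b_2.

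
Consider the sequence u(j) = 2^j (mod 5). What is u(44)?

1

u(1) = 2,  u(2) = 4,  u(3) = 3,  u(4) = 1,  u(5) = 2.
Since u(5) = u(1) = 2, the sequence is periodic with period 4.
(44 - 1) mod 4 = 3, so u(44) = u(4) = 1.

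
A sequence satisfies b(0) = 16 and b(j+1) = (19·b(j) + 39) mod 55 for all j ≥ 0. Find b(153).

Computing terms: b(0) = 16, b(1) = 13, b(2) = 11, b(3) = 28, b(4) = 21, b(5) = 53, b(6) = 1, b(7) = 3, b(8) = 41, b(9) = 48, b(10) = 16.
The sequence repeats with period 10.
(153 - 0) mod 10 = 3, so b(153) = b(3) = 28.

28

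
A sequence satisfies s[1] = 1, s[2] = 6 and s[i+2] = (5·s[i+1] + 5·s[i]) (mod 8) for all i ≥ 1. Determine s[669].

Computing terms: s[1] = 1,  s[2] = 6,  s[3] = 3,  s[4] = 5,  s[5] = 0,  s[6] = 1,  s[7] = 5,  s[8] = 6,  s[9] = 7,  s[10] = 1,  s[11] = 0,  s[12] = 5,  s[13] = 1,  s[14] = 6.
The sequence repeats with period 12.
So s[669] = s[1 + ((669-1) mod 12)] = s[9] = 7.

7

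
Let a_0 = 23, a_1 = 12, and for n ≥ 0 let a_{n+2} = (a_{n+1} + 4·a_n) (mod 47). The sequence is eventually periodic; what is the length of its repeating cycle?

46

a_0 = 23, a_1 = 12, a_2 = 10, a_3 = 11, a_4 = 4, a_5 = 1, a_6 = 17, a_7 = 21, a_8 = 42, a_9 = 32, a_{10} = 12, a_{11} = 46, a_{12} = 0, a_{13} = 43, a_{14} = 43, a_{15} = 27, a_{16} = 11, a_{17} = 25, a_{18} = 22, a_{19} = 28, a_{20} = 22, a_{21} = 40, a_{22} = 34, a_{23} = 6, a_{24} = 1, a_{25} = 25, a_{26} = 29, a_{27} = 35, a_{28} = 10, a_{29} = 9, a_{30} = 2, a_{31} = 38, a_{32} = 46, a_{33} = 10, a_{34} = 6, a_{35} = 46, a_{36} = 23, a_{37} = 19, a_{38} = 17, a_{39} = 46, a_{40} = 20, a_{41} = 16, a_{42} = 2, a_{43} = 19, a_{44} = 27, a_{45} = 9, a_{46} = 23, a_{47} = 12.
The sequence repeats with period 46.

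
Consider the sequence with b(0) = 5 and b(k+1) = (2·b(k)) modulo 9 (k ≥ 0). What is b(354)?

5

We have b(0) = 5; b(1) = 1; b(2) = 2; b(3) = 4; b(4) = 8; b(5) = 7; b(6) = 5.
The sequence repeats with period 6.
(354 - 0) mod 6 = 0, so b(354) = b(0) = 5.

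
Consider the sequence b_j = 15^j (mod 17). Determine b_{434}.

b_0 = 1,  b_1 = 15,  b_2 = 4,  b_3 = 9,  b_4 = 16,  b_5 = 2,  b_6 = 13,  b_7 = 8,  b_8 = 1.
Since b_8 = b_0 = 1, the sequence is periodic with period 8.
So b_{434} = b_{0 + ((434-0) mod 8)} = b_2 = 4.

4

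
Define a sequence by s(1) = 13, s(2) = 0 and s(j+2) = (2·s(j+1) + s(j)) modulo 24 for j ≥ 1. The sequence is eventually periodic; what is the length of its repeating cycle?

We have s(1) = 13,  s(2) = 0,  s(3) = 13,  s(4) = 2,  s(5) = 17,  s(6) = 12,  s(7) = 17,  s(8) = 22,  s(9) = 13,  s(10) = 0.
The sequence repeats with period 8.

8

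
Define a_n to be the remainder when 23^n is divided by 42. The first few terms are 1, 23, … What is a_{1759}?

We have a_0 = 1; a_1 = 23; a_2 = 25; a_3 = 29; a_4 = 37; a_5 = 11; a_6 = 1.
The sequence repeats with period 6.
So a_{1759} = a_{0 + ((1759-0) mod 6)} = a_1 = 23.

23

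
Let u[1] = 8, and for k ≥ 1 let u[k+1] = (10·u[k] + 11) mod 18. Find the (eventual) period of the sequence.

9

We have u[1] = 8; u[2] = 1; u[3] = 3; u[4] = 5; u[5] = 7; u[6] = 9; u[7] = 11; u[8] = 13; u[9] = 15; u[10] = 17; u[11] = 1.
Since u[11] = u[2] = 1, the sequence is eventually periodic: after a pre-period of length 1 it cycles with period 9.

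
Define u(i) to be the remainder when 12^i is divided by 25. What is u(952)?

Computing terms: u(0) = 1; u(1) = 12; u(2) = 19; u(3) = 3; u(4) = 11; u(5) = 7; u(6) = 9; u(7) = 8; u(8) = 21; u(9) = 2; u(10) = 24; u(11) = 13; u(12) = 6; u(13) = 22; u(14) = 14; u(15) = 18; u(16) = 16; u(17) = 17; u(18) = 4; u(19) = 23; u(20) = 1.
The sequence repeats with period 20.
So u(952) = u(0 + ((952-0) mod 20)) = u(12) = 6.

6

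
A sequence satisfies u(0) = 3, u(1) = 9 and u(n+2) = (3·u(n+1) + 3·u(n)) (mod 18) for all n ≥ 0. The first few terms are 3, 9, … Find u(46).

Computing terms: u(0) = 3; u(1) = 9; u(2) = 0; u(3) = 9; u(4) = 9; u(5) = 0.
Since (u(4), u(5)) = (u(1), u(2)) = (9, 0) (two consecutive terms determine the rest), the sequence is eventually periodic: after a pre-period of length 1 it cycles with period 3.
For n ≥ 1, u(n) depends only on (n - 1) mod 3. (46 - 1) mod 3 = 0, so u(46) = u(1) = 9.

9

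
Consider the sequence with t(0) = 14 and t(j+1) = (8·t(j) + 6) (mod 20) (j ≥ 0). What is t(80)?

14

Computing terms: t(0) = 14; t(1) = 18; t(2) = 10; t(3) = 6; t(4) = 14.
Since t(4) = t(0) = 14, the sequence is periodic with period 4.
(80 - 0) mod 4 = 0, so t(80) = t(0) = 14.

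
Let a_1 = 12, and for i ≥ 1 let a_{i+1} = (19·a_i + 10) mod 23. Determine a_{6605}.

9

a_1 = 12; a_2 = 8; a_3 = 1; a_4 = 6; a_5 = 9; a_6 = 20; a_7 = 22; a_8 = 14; a_9 = 0; a_{10} = 10; a_{11} = 16; a_{12} = 15; a_{13} = 19; a_{14} = 3; a_{15} = 21; a_{16} = 18; a_{17} = 7; a_{18} = 5; a_{19} = 13; a_{20} = 4; a_{21} = 17; a_{22} = 11; a_{23} = 12.
The sequence repeats with period 22.
(6605 - 1) mod 22 = 4, so a_{6605} = a_5 = 9.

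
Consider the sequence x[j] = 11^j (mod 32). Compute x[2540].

Computing terms: x[1] = 11,  x[2] = 25,  x[3] = 19,  x[4] = 17,  x[5] = 27,  x[6] = 9,  x[7] = 3,  x[8] = 1,  x[9] = 11.
Since x[9] = x[1] = 11, the sequence is periodic with period 8.
So x[2540] = x[1 + ((2540-1) mod 8)] = x[4] = 17.

17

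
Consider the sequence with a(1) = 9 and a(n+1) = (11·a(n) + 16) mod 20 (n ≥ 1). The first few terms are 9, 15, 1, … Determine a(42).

15

Computing terms: a(1) = 9,  a(2) = 15,  a(3) = 1,  a(4) = 7,  a(5) = 13,  a(6) = 19,  a(7) = 5,  a(8) = 11,  a(9) = 17,  a(10) = 3,  a(11) = 9.
Since a(11) = a(1) = 9, the sequence is periodic with period 10.
(42 - 1) mod 10 = 1, so a(42) = a(2) = 15.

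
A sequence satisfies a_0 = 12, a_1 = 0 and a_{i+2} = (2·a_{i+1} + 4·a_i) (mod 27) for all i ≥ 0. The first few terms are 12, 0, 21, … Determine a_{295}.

Computing terms: a_0 = 12; a_1 = 0; a_2 = 21; a_3 = 15; a_4 = 6; a_5 = 18; a_6 = 6; a_7 = 3; a_8 = 3; a_9 = 18; a_{10} = 21; a_{11} = 6; a_{12} = 15; a_{13} = 0; a_{14} = 6; a_{15} = 12; a_{16} = 21; a_{17} = 9; a_{18} = 21; a_{19} = 24; a_{20} = 24; a_{21} = 9; a_{22} = 6; a_{23} = 21; a_{24} = 12; a_{25} = 0.
The sequence repeats with period 24.
So a_{295} = a_{0 + ((295-0) mod 24)} = a_7 = 3.

3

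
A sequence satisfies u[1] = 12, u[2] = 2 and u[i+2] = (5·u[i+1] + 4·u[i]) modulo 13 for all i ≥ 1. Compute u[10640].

We have u[1] = 12; u[2] = 2; u[3] = 6; u[4] = 12; u[5] = 6; u[6] = 0; u[7] = 11; u[8] = 3; u[9] = 7; u[10] = 8; u[11] = 3; u[12] = 8; u[13] = 0; u[14] = 6; u[15] = 4; u[16] = 5; u[17] = 2; u[18] = 4; u[19] = 2; u[20] = 0; u[21] = 8; u[22] = 1; u[23] = 11; u[24] = 7; u[25] = 1; u[26] = 7; u[27] = 0; u[28] = 2; u[29] = 10; u[30] = 6; u[31] = 5; u[32] = 10; u[33] = 5; u[34] = 0; u[35] = 7; u[36] = 9; u[37] = 8; u[38] = 11; u[39] = 9; u[40] = 11; u[41] = 0; u[42] = 5; u[43] = 12; u[44] = 2.
The sequence repeats with period 42.
So u[10640] = u[1 + ((10640-1) mod 42)] = u[14] = 6.

6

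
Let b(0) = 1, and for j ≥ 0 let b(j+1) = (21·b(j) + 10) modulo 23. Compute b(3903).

2

We have b(0) = 1,  b(1) = 8,  b(2) = 17,  b(3) = 22,  b(4) = 12,  b(5) = 9,  b(6) = 15,  b(7) = 3,  b(8) = 4,  b(9) = 2,  b(10) = 6,  b(11) = 21,  b(12) = 14,  b(13) = 5,  b(14) = 0,  b(15) = 10,  b(16) = 13,  b(17) = 7,  b(18) = 19,  b(19) = 18,  b(20) = 20,  b(21) = 16,  b(22) = 1.
Since b(22) = b(0) = 1, the sequence is periodic with period 22.
So b(3903) = b(0 + ((3903-0) mod 22)) = b(9) = 2.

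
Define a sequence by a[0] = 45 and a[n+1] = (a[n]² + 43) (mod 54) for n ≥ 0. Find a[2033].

2

a[0] = 45, a[1] = 16, a[2] = 29, a[3] = 20, a[4] = 11, a[5] = 2, a[6] = 47, a[7] = 38, a[8] = 29.
Since a[8] = a[2] = 29, the sequence is eventually periodic: after a pre-period of length 2 it cycles with period 6.
For n ≥ 2, a[n] depends only on (n - 2) mod 6. (2033 - 2) mod 6 = 3, so a[2033] = a[5] = 2.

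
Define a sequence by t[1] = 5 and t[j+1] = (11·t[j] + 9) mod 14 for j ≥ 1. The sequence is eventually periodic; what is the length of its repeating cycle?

6

t[1] = 5, t[2] = 8, t[3] = 13, t[4] = 12, t[5] = 1, t[6] = 6, t[7] = 5.
The sequence repeats with period 6.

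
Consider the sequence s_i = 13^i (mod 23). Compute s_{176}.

s_0 = 1, s_1 = 13, s_2 = 8, s_3 = 12, s_4 = 18, s_5 = 4, s_6 = 6, s_7 = 9, s_8 = 2, s_9 = 3, s_{10} = 16, s_{11} = 1.
The sequence repeats with period 11.
So s_{176} = s_{0 + ((176-0) mod 11)} = s_0 = 1.

1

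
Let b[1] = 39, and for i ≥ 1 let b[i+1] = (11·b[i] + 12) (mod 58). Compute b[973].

We have b[1] = 39, b[2] = 35, b[3] = 49, b[4] = 29, b[5] = 41, b[6] = 57, b[7] = 1, b[8] = 23, b[9] = 33, b[10] = 27, b[11] = 19, b[12] = 47, b[13] = 7, b[14] = 31, b[15] = 5, b[16] = 9, b[17] = 53, b[18] = 15, b[19] = 3, b[20] = 45, b[21] = 43, b[22] = 21, b[23] = 11, b[24] = 17, b[25] = 25, b[26] = 55, b[27] = 37, b[28] = 13, b[29] = 39.
The sequence repeats with period 28.
(973 - 1) mod 28 = 20, so b[973] = b[21] = 43.

43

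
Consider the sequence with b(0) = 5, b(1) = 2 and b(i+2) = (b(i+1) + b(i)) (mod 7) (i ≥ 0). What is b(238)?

1

We have b(0) = 5, b(1) = 2, b(2) = 0, b(3) = 2, b(4) = 2, b(5) = 4, b(6) = 6, b(7) = 3, b(8) = 2, b(9) = 5, b(10) = 0, b(11) = 5, b(12) = 5, b(13) = 3, b(14) = 1, b(15) = 4, b(16) = 5, b(17) = 2.
Since (b(16), b(17)) = (b(0), b(1)) = (5, 2) (two consecutive terms determine the rest), the sequence is periodic with period 16.
(238 - 0) mod 16 = 14, so b(238) = b(14) = 1.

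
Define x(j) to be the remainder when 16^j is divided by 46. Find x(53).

x(0) = 1; x(1) = 16; x(2) = 26; x(3) = 2; x(4) = 32; x(5) = 6; x(6) = 4; x(7) = 18; x(8) = 12; x(9) = 8; x(10) = 36; x(11) = 24; x(12) = 16.
Since x(12) = x(1) = 16, the sequence is eventually periodic: after a pre-period of length 1 it cycles with period 11.
For j ≥ 1, x(j) depends only on (j - 1) mod 11. (53 - 1) mod 11 = 8, so x(53) = x(9) = 8.

8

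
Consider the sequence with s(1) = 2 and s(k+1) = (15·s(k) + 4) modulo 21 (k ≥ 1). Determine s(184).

Listing terms: s(1) = 2; s(2) = 13; s(3) = 10; s(4) = 7; s(5) = 4; s(6) = 1; s(7) = 19; s(8) = 16; s(9) = 13.
Since s(9) = s(2) = 13, the sequence is eventually periodic: after a pre-period of length 1 it cycles with period 7.
For k ≥ 2, s(k) depends only on (k - 2) mod 7. (184 - 2) mod 7 = 0, so s(184) = s(2) = 13.

13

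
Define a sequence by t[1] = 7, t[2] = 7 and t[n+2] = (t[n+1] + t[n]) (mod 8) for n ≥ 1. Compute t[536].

t[1] = 7; t[2] = 7; t[3] = 6; t[4] = 5; t[5] = 3; t[6] = 0; t[7] = 3; t[8] = 3; t[9] = 6; t[10] = 1; t[11] = 7; t[12] = 0; t[13] = 7; t[14] = 7.
The sequence repeats with period 12.
So t[536] = t[1 + ((536-1) mod 12)] = t[8] = 3.

3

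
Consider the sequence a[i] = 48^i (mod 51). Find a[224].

18

Listing terms: a[0] = 1; a[1] = 48; a[2] = 9; a[3] = 24; a[4] = 30; a[5] = 12; a[6] = 15; a[7] = 6; a[8] = 33; a[9] = 3; a[10] = 42; a[11] = 27; a[12] = 21; a[13] = 39; a[14] = 36; a[15] = 45; a[16] = 18; a[17] = 48.
Since a[17] = a[1] = 48, the sequence is eventually periodic: after a pre-period of length 1 it cycles with period 16.
For i ≥ 1, a[i] depends only on (i - 1) mod 16. (224 - 1) mod 16 = 15, so a[224] = a[16] = 18.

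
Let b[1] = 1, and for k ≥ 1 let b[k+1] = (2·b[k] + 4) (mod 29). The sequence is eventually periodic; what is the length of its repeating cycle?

28

b[1] = 1; b[2] = 6; b[3] = 16; b[4] = 7; b[5] = 18; b[6] = 11; b[7] = 26; b[8] = 27; b[9] = 0; b[10] = 4; b[11] = 12; b[12] = 28; b[13] = 2; b[14] = 8; b[15] = 20; b[16] = 15; b[17] = 5; b[18] = 14; b[19] = 3; b[20] = 10; b[21] = 24; b[22] = 23; b[23] = 21; b[24] = 17; b[25] = 9; b[26] = 22; b[27] = 19; b[28] = 13; b[29] = 1.
The sequence repeats with period 28.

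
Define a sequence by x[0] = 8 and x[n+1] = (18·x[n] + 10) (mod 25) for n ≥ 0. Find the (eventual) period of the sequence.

Computing terms: x[0] = 8, x[1] = 4, x[2] = 7, x[3] = 11, x[4] = 8.
Since x[4] = x[0] = 8, the sequence is periodic with period 4.

4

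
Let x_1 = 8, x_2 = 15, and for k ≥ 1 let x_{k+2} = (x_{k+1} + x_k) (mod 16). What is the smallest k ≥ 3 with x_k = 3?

6

We have x_1 = 8; x_2 = 15; x_3 = 7; x_4 = 6; x_5 = 13; x_6 = 3; x_7 = 0; x_8 = 3; x_9 = 3; x_{10} = 6; x_{11} = 9; x_{12} = 15; x_{13} = 8; x_{14} = 7; x_{15} = 15; x_{16} = 6; x_{17} = 5; x_{18} = 11; x_{19} = 0; x_{20} = 11; x_{21} = 11; x_{22} = 6; x_{23} = 1; x_{24} = 7; x_{25} = 8; x_{26} = 15.
Since (x_{25}, x_{26}) = (x_1, x_2) = (8, 15) (two consecutive terms determine the rest), the sequence is periodic with period 24.
The value 3 first appears (with k ≥ 3) at x_6.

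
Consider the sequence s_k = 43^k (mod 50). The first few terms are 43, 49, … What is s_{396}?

We have s_1 = 43; s_2 = 49; s_3 = 7; s_4 = 1; s_5 = 43.
The sequence repeats with period 4.
(396 - 1) mod 4 = 3, so s_{396} = s_4 = 1.

1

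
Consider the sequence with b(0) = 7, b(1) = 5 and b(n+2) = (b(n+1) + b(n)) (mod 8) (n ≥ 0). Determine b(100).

b(0) = 7,  b(1) = 5,  b(2) = 4,  b(3) = 1,  b(4) = 5,  b(5) = 6,  b(6) = 3,  b(7) = 1,  b(8) = 4,  b(9) = 5,  b(10) = 1,  b(11) = 6,  b(12) = 7,  b(13) = 5.
Since (b(12), b(13)) = (b(0), b(1)) = (7, 5) (two consecutive terms determine the rest), the sequence is periodic with period 12.
(100 - 0) mod 12 = 4, so b(100) = b(4) = 5.

5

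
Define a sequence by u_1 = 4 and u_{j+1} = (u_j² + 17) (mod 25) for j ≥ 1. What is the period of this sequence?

u_1 = 4,  u_2 = 8,  u_3 = 6,  u_4 = 3,  u_5 = 1,  u_6 = 18,  u_7 = 16,  u_8 = 23,  u_9 = 21,  u_{10} = 8.
Since u_{10} = u_2 = 8, the sequence is eventually periodic: after a pre-period of length 1 it cycles with period 8.

8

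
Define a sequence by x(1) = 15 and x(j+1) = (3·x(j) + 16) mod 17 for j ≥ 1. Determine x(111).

Listing terms: x(1) = 15, x(2) = 10, x(3) = 12, x(4) = 1, x(5) = 2, x(6) = 5, x(7) = 14, x(8) = 7, x(9) = 3, x(10) = 8, x(11) = 6, x(12) = 0, x(13) = 16, x(14) = 13, x(15) = 4, x(16) = 11, x(17) = 15.
Since x(17) = x(1) = 15, the sequence is periodic with period 16.
So x(111) = x(1 + ((111-1) mod 16)) = x(15) = 4.

4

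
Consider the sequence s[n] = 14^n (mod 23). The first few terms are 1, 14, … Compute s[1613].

We have s[0] = 1, s[1] = 14, s[2] = 12, s[3] = 7, s[4] = 6, s[5] = 15, s[6] = 3, s[7] = 19, s[8] = 13, s[9] = 21, s[10] = 18, s[11] = 22, s[12] = 9, s[13] = 11, s[14] = 16, s[15] = 17, s[16] = 8, s[17] = 20, s[18] = 4, s[19] = 10, s[20] = 2, s[21] = 5, s[22] = 1.
Since s[22] = s[0] = 1, the sequence is periodic with period 22.
So s[1613] = s[0 + ((1613-0) mod 22)] = s[7] = 19.

19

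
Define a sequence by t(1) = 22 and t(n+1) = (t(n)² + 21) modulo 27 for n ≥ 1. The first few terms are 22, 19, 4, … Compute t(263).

Listing terms: t(1) = 22, t(2) = 19, t(3) = 4, t(4) = 10, t(5) = 13, t(6) = 1, t(7) = 22.
The sequence repeats with period 6.
So t(263) = t(1 + ((263-1) mod 6)) = t(5) = 13.

13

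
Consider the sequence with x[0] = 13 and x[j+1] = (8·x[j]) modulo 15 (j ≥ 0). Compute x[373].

14

x[0] = 13, x[1] = 14, x[2] = 7, x[3] = 11, x[4] = 13.
Since x[4] = x[0] = 13, the sequence is periodic with period 4.
So x[373] = x[0 + ((373-0) mod 4)] = x[1] = 14.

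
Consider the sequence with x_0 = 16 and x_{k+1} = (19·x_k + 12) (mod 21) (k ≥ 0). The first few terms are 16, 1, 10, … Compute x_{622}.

We have x_0 = 16, x_1 = 1, x_2 = 10, x_3 = 13, x_4 = 7, x_5 = 19, x_6 = 16.
The sequence repeats with period 6.
(622 - 0) mod 6 = 4, so x_{622} = x_4 = 7.

7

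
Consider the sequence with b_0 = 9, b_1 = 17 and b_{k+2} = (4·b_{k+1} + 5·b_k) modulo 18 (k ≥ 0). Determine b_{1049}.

b_0 = 9; b_1 = 17; b_2 = 5; b_3 = 15; b_4 = 13; b_5 = 1; b_6 = 15; b_7 = 11; b_8 = 11; b_9 = 9; b_{10} = 1; b_{11} = 13; b_{12} = 3; b_{13} = 5; b_{14} = 17; b_{15} = 3; b_{16} = 7; b_{17} = 7; b_{18} = 9; b_{19} = 17.
Since (b_{18}, b_{19}) = (b_0, b_1) = (9, 17) (two consecutive terms determine the rest), the sequence is periodic with period 18.
So b_{1049} = b_{0 + ((1049-0) mod 18)} = b_5 = 1.

1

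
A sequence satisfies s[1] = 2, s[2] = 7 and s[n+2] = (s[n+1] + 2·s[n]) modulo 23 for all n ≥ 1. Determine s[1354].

4

Computing terms: s[1] = 2,  s[2] = 7,  s[3] = 11,  s[4] = 2,  s[5] = 1,  s[6] = 5,  s[7] = 7,  s[8] = 17,  s[9] = 8,  s[10] = 19,  s[11] = 12,  s[12] = 4,  s[13] = 5,  s[14] = 13,  s[15] = 0,  s[16] = 3,  s[17] = 3,  s[18] = 9,  s[19] = 15,  s[20] = 10,  s[21] = 17,  s[22] = 14,  s[23] = 2,  s[24] = 7.
Since (s[23], s[24]) = (s[1], s[2]) = (2, 7) (two consecutive terms determine the rest), the sequence is periodic with period 22.
So s[1354] = s[1 + ((1354-1) mod 22)] = s[12] = 4.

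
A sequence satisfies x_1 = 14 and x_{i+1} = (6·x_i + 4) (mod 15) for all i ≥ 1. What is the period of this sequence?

5

Computing terms: x_1 = 14, x_2 = 13, x_3 = 7, x_4 = 1, x_5 = 10, x_6 = 4, x_7 = 13.
Since x_7 = x_2 = 13, the sequence is eventually periodic: after a pre-period of length 1 it cycles with period 5.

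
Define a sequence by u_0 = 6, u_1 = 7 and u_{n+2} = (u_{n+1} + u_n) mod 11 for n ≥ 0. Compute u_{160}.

Listing terms: u_0 = 6, u_1 = 7, u_2 = 2, u_3 = 9, u_4 = 0, u_5 = 9, u_6 = 9, u_7 = 7, u_8 = 5, u_9 = 1, u_{10} = 6, u_{11} = 7.
The sequence repeats with period 10.
(160 - 0) mod 10 = 0, so u_{160} = u_0 = 6.

6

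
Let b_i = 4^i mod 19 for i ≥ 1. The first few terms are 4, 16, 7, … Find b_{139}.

We have b_1 = 4,  b_2 = 16,  b_3 = 7,  b_4 = 9,  b_5 = 17,  b_6 = 11,  b_7 = 6,  b_8 = 5,  b_9 = 1,  b_{10} = 4.
Since b_{10} = b_1 = 4, the sequence is periodic with period 9.
So b_{139} = b_{1 + ((139-1) mod 9)} = b_4 = 9.

9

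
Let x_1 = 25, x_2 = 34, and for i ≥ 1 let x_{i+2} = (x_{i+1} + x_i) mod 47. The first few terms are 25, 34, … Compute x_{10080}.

9

Listing terms: x_1 = 25, x_2 = 34, x_3 = 12, x_4 = 46, x_5 = 11, x_6 = 10, x_7 = 21, x_8 = 31, x_9 = 5, x_{10} = 36, x_{11} = 41, x_{12} = 30, x_{13} = 24, x_{14} = 7, x_{15} = 31, x_{16} = 38, x_{17} = 22, x_{18} = 13, x_{19} = 35, x_{20} = 1, x_{21} = 36, x_{22} = 37, x_{23} = 26, x_{24} = 16, x_{25} = 42, x_{26} = 11, x_{27} = 6, x_{28} = 17, x_{29} = 23, x_{30} = 40, x_{31} = 16, x_{32} = 9, x_{33} = 25, x_{34} = 34.
Since (x_{33}, x_{34}) = (x_1, x_2) = (25, 34) (two consecutive terms determine the rest), the sequence is periodic with period 32.
(10080 - 1) mod 32 = 31, so x_{10080} = x_{32} = 9.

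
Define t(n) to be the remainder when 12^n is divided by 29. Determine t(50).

28

Computing terms: t(1) = 12, t(2) = 28, t(3) = 17, t(4) = 1, t(5) = 12.
Since t(5) = t(1) = 12, the sequence is periodic with period 4.
(50 - 1) mod 4 = 1, so t(50) = t(2) = 28.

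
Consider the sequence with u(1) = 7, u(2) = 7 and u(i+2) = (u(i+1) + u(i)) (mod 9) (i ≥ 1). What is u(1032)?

0

Computing terms: u(1) = 7, u(2) = 7, u(3) = 5, u(4) = 3, u(5) = 8, u(6) = 2, u(7) = 1, u(8) = 3, u(9) = 4, u(10) = 7, u(11) = 2, u(12) = 0, u(13) = 2, u(14) = 2, u(15) = 4, u(16) = 6, u(17) = 1, u(18) = 7, u(19) = 8, u(20) = 6, u(21) = 5, u(22) = 2, u(23) = 7, u(24) = 0, u(25) = 7, u(26) = 7.
Since (u(25), u(26)) = (u(1), u(2)) = (7, 7) (two consecutive terms determine the rest), the sequence is periodic with period 24.
(1032 - 1) mod 24 = 23, so u(1032) = u(24) = 0.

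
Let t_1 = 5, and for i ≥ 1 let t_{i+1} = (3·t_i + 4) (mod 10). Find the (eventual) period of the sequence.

Listing terms: t_1 = 5, t_2 = 9, t_3 = 1, t_4 = 7, t_5 = 5.
Since t_5 = t_1 = 5, the sequence is periodic with period 4.

4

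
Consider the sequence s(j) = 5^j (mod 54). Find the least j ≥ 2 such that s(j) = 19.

6

Computing terms: s(1) = 5,  s(2) = 25,  s(3) = 17,  s(4) = 31,  s(5) = 47,  s(6) = 19,  s(7) = 41,  s(8) = 43,  s(9) = 53,  s(10) = 49,  s(11) = 29,  s(12) = 37,  s(13) = 23,  s(14) = 7,  s(15) = 35,  s(16) = 13,  s(17) = 11,  s(18) = 1,  s(19) = 5.
The sequence repeats with period 18.
The value 19 first appears (with j ≥ 2) at s(6).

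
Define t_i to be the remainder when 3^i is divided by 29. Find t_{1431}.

Listing terms: t_0 = 1,  t_1 = 3,  t_2 = 9,  t_3 = 27,  t_4 = 23,  t_5 = 11,  t_6 = 4,  t_7 = 12,  t_8 = 7,  t_9 = 21,  t_{10} = 5,  t_{11} = 15,  t_{12} = 16,  t_{13} = 19,  t_{14} = 28,  t_{15} = 26,  t_{16} = 20,  t_{17} = 2,  t_{18} = 6,  t_{19} = 18,  t_{20} = 25,  t_{21} = 17,  t_{22} = 22,  t_{23} = 8,  t_{24} = 24,  t_{25} = 14,  t_{26} = 13,  t_{27} = 10,  t_{28} = 1.
Since t_{28} = t_0 = 1, the sequence is periodic with period 28.
(1431 - 0) mod 28 = 3, so t_{1431} = t_3 = 27.

27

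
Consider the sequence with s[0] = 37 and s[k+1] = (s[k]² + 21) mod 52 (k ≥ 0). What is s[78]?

37

Listing terms: s[0] = 37,  s[1] = 38,  s[2] = 9,  s[3] = 50,  s[4] = 25,  s[5] = 22,  s[6] = 37.
The sequence repeats with period 6.
(78 - 0) mod 6 = 0, so s[78] = s[0] = 37.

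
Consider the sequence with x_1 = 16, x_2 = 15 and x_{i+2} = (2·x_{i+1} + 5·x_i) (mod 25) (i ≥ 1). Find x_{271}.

10

Listing terms: x_1 = 16,  x_2 = 15,  x_3 = 10,  x_4 = 20,  x_5 = 15,  x_6 = 5,  x_7 = 10,  x_8 = 20.
Since (x_7, x_8) = (x_3, x_4) = (10, 20) (two consecutive terms determine the rest), the sequence is eventually periodic: after a pre-period of length 2 it cycles with period 4.
For i ≥ 3, x_i depends only on (i - 3) mod 4. (271 - 3) mod 4 = 0, so x_{271} = x_3 = 10.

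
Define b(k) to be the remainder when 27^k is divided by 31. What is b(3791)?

27

We have b(1) = 27, b(2) = 16, b(3) = 29, b(4) = 8, b(5) = 30, b(6) = 4, b(7) = 15, b(8) = 2, b(9) = 23, b(10) = 1, b(11) = 27.
Since b(11) = b(1) = 27, the sequence is periodic with period 10.
So b(3791) = b(1 + ((3791-1) mod 10)) = b(1) = 27.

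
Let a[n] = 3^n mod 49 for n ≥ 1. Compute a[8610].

Computing terms: a[1] = 3; a[2] = 9; a[3] = 27; a[4] = 32; a[5] = 47; a[6] = 43; a[7] = 31; a[8] = 44; a[9] = 34; a[10] = 4; a[11] = 12; a[12] = 36; a[13] = 10; a[14] = 30; a[15] = 41; a[16] = 25; a[17] = 26; a[18] = 29; a[19] = 38; a[20] = 16; a[21] = 48; a[22] = 46; a[23] = 40; a[24] = 22; a[25] = 17; a[26] = 2; a[27] = 6; a[28] = 18; a[29] = 5; a[30] = 15; a[31] = 45; a[32] = 37; a[33] = 13; a[34] = 39; a[35] = 19; a[36] = 8; a[37] = 24; a[38] = 23; a[39] = 20; a[40] = 11; a[41] = 33; a[42] = 1; a[43] = 3.
The sequence repeats with period 42.
(8610 - 1) mod 42 = 41, so a[8610] = a[42] = 1.

1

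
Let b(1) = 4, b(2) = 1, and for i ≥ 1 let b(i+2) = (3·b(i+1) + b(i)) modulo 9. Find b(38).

Computing terms: b(1) = 4, b(2) = 1, b(3) = 7, b(4) = 4, b(5) = 1.
Since (b(4), b(5)) = (b(1), b(2)) = (4, 1) (two consecutive terms determine the rest), the sequence is periodic with period 3.
(38 - 1) mod 3 = 1, so b(38) = b(2) = 1.

1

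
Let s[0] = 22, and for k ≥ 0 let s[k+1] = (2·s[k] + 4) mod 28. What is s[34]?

Computing terms: s[0] = 22, s[1] = 20, s[2] = 16, s[3] = 8, s[4] = 20.
Since s[4] = s[1] = 20, the sequence is eventually periodic: after a pre-period of length 1 it cycles with period 3.
For k ≥ 1, s[k] depends only on (k - 1) mod 3. (34 - 1) mod 3 = 0, so s[34] = s[1] = 20.

20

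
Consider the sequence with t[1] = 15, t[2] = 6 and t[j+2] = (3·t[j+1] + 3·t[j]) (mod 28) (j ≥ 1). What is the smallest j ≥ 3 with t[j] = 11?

4

Listing terms: t[1] = 15; t[2] = 6; t[3] = 7; t[4] = 11; t[5] = 26; t[6] = 27; t[7] = 19; t[8] = 26; t[9] = 23; t[10] = 7; t[11] = 6; t[12] = 11; t[13] = 23; t[14] = 18; t[15] = 11; t[16] = 3; t[17] = 14; t[18] = 23; t[19] = 27; t[20] = 10; t[21] = 27; t[22] = 27; t[23] = 22; t[24] = 7; t[25] = 3; t[26] = 2; t[27] = 15; t[28] = 23; t[29] = 2; t[30] = 19; t[31] = 7; t[32] = 22; t[33] = 3; t[34] = 19; t[35] = 10; t[36] = 3; t[37] = 11; t[38] = 14; t[39] = 19; t[40] = 15; t[41] = 18; t[42] = 15; t[43] = 15; t[44] = 6.
Since (t[43], t[44]) = (t[1], t[2]) = (15, 6) (two consecutive terms determine the rest), the sequence is periodic with period 42.
The value 11 first appears (with j ≥ 3) at t[4].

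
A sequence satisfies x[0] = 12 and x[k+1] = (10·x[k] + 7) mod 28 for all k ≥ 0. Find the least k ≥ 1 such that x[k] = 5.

x[0] = 12, x[1] = 15, x[2] = 17, x[3] = 9, x[4] = 13, x[5] = 25, x[6] = 5, x[7] = 1, x[8] = 17.
Since x[8] = x[2] = 17, the sequence is eventually periodic: after a pre-period of length 2 it cycles with period 6.
The value 5 first appears (with k ≥ 1) at x[6].

6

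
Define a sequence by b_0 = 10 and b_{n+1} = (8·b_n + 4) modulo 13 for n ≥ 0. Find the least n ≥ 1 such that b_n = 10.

Listing terms: b_0 = 10; b_1 = 6; b_2 = 0; b_3 = 4; b_4 = 10.
Since b_4 = b_0 = 10, the sequence is periodic with period 4.
The value 10 next appears (with n ≥ 1) at b_4.

4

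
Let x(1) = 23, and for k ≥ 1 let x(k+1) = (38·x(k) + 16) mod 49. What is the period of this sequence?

We have x(1) = 23, x(2) = 8, x(3) = 26, x(4) = 24, x(5) = 46, x(6) = 0, x(7) = 16, x(8) = 36, x(9) = 12, x(10) = 31, x(11) = 18, x(12) = 14, x(13) = 9, x(14) = 15, x(15) = 47, x(16) = 38, x(17) = 39, x(18) = 28, x(19) = 2, x(20) = 43, x(21) = 33, x(22) = 45, x(23) = 11, x(24) = 42, x(25) = 44, x(26) = 22, x(27) = 19, x(28) = 3, x(29) = 32, x(30) = 7, x(31) = 37, x(32) = 1, x(33) = 5, x(34) = 10, x(35) = 4, x(36) = 21, x(37) = 30, x(38) = 29, x(39) = 40, x(40) = 17, x(41) = 25, x(42) = 35, x(43) = 23.
Since x(43) = x(1) = 23, the sequence is periodic with period 42.

42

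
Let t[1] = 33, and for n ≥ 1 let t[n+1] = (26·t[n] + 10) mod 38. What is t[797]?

We have t[1] = 33, t[2] = 32, t[3] = 6, t[4] = 14, t[5] = 32.
Since t[5] = t[2] = 32, the sequence is eventually periodic: after a pre-period of length 1 it cycles with period 3.
For n ≥ 2, t[n] depends only on (n - 2) mod 3. (797 - 2) mod 3 = 0, so t[797] = t[2] = 32.

32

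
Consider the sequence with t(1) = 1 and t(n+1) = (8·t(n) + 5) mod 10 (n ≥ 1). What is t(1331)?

t(1) = 1; t(2) = 3; t(3) = 9; t(4) = 7; t(5) = 1.
The sequence repeats with period 4.
(1331 - 1) mod 4 = 2, so t(1331) = t(3) = 9.

9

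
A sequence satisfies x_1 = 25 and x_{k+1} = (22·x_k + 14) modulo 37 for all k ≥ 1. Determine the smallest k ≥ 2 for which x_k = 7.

32

x_1 = 25,  x_2 = 9,  x_3 = 27,  x_4 = 16,  x_5 = 33,  x_6 = 0,  x_7 = 14,  x_8 = 26,  x_9 = 31,  x_{10} = 30,  x_{11} = 8,  x_{12} = 5,  x_{13} = 13,  x_{14} = 4,  x_{15} = 28,  x_{16} = 1,  x_{17} = 36,  x_{18} = 29,  x_{19} = 23,  x_{20} = 2,  x_{21} = 21,  x_{22} = 32,  x_{23} = 15,  x_{24} = 11,  x_{25} = 34,  x_{26} = 22,  x_{27} = 17,  x_{28} = 18,  x_{29} = 3,  x_{30} = 6,  x_{31} = 35,  x_{32} = 7,  x_{33} = 20,  x_{34} = 10,  x_{35} = 12,  x_{36} = 19,  x_{37} = 25.
The sequence repeats with period 36.
The value 7 first appears (with k ≥ 2) at x_{32}.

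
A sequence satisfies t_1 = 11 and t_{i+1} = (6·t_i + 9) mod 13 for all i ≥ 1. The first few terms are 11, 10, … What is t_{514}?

Listing terms: t_1 = 11,  t_2 = 10,  t_3 = 4,  t_4 = 7,  t_5 = 12,  t_6 = 3,  t_7 = 1,  t_8 = 2,  t_9 = 8,  t_{10} = 5,  t_{11} = 0,  t_{12} = 9,  t_{13} = 11.
Since t_{13} = t_1 = 11, the sequence is periodic with period 12.
So t_{514} = t_{1 + ((514-1) mod 12)} = t_{10} = 5.

5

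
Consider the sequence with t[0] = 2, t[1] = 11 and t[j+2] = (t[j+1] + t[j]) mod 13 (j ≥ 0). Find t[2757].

4

t[0] = 2,  t[1] = 11,  t[2] = 0,  t[3] = 11,  t[4] = 11,  t[5] = 9,  t[6] = 7,  t[7] = 3,  t[8] = 10,  t[9] = 0,  t[10] = 10,  t[11] = 10,  t[12] = 7,  t[13] = 4,  t[14] = 11,  t[15] = 2,  t[16] = 0,  t[17] = 2,  t[18] = 2,  t[19] = 4,  t[20] = 6,  t[21] = 10,  t[22] = 3,  t[23] = 0,  t[24] = 3,  t[25] = 3,  t[26] = 6,  t[27] = 9,  t[28] = 2,  t[29] = 11.
The sequence repeats with period 28.
So t[2757] = t[0 + ((2757-0) mod 28)] = t[13] = 4.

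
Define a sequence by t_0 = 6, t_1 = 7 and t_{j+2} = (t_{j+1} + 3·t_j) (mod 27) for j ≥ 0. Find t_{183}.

Computing terms: t_0 = 6,  t_1 = 7,  t_2 = 25,  t_3 = 19,  t_4 = 13,  t_5 = 16,  t_6 = 1,  t_7 = 22,  t_8 = 25,  t_9 = 10,  t_{10} = 4,  t_{11} = 7,  t_{12} = 19,  t_{13} = 13.
Since (t_{12}, t_{13}) = (t_3, t_4) = (19, 13) (two consecutive terms determine the rest), the sequence is eventually periodic: after a pre-period of length 3 it cycles with period 9.
For j ≥ 3, t_j depends only on (j - 3) mod 9. (183 - 3) mod 9 = 0, so t_{183} = t_3 = 19.

19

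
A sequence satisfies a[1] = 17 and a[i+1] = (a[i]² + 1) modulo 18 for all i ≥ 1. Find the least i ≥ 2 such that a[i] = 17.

Listing terms: a[1] = 17, a[2] = 2, a[3] = 5, a[4] = 8, a[5] = 11, a[6] = 14, a[7] = 17.
Since a[7] = a[1] = 17, the sequence is periodic with period 6.
The value 17 next appears (with i ≥ 2) at a[7].

7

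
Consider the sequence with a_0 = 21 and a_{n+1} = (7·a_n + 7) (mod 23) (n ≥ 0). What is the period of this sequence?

Computing terms: a_0 = 21,  a_1 = 16,  a_2 = 4,  a_3 = 12,  a_4 = 22,  a_5 = 0,  a_6 = 7,  a_7 = 10,  a_8 = 8,  a_9 = 17,  a_{10} = 11,  a_{11} = 15,  a_{12} = 20,  a_{13} = 9,  a_{14} = 1,  a_{15} = 14,  a_{16} = 13,  a_{17} = 6,  a_{18} = 3,  a_{19} = 5,  a_{20} = 19,  a_{21} = 2,  a_{22} = 21.
Since a_{22} = a_0 = 21, the sequence is periodic with period 22.

22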